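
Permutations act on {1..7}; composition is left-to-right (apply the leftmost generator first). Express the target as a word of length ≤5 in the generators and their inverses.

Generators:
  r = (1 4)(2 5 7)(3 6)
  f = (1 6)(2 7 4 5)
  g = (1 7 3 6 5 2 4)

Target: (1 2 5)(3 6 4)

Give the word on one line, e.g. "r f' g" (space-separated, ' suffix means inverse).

g r f' g

  after g: (1 7 3 6 5 2 4)
  after r: (1 2)(6 7)
  after f': (1 5 4 7)(2 6)
  after g: (1 2 5)(3 6 4)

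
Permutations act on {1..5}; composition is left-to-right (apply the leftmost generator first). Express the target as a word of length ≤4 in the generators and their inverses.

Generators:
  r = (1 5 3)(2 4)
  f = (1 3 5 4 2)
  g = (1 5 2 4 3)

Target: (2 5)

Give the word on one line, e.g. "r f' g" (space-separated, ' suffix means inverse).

  after r': (1 3 5)(2 4)
  after f': (2 5)

r' f'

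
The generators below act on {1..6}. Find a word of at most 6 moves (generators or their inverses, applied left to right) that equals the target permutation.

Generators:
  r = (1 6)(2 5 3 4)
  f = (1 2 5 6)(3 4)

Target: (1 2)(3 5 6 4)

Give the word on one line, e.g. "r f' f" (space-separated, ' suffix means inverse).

r f r r f

  after r: (1 6)(2 5 3 4)
  after f: (2 6)(4 5)
  after r: (1 6 5 2)(3 4)
  after r: (2 6 3)
  after f: (1 2)(3 5 6 4)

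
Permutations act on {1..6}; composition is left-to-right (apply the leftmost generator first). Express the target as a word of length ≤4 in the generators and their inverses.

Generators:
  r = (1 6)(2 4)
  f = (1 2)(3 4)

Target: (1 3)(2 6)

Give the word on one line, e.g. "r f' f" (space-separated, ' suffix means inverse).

f r f

  after f: (1 2)(3 4)
  after r: (1 4 3 2 6)
  after f: (1 3)(2 6)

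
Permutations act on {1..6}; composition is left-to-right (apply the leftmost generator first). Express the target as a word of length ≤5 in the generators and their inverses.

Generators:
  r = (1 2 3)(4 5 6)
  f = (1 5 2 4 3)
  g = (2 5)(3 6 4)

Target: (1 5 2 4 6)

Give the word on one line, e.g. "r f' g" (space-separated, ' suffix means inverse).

g g f

  after g: (2 5)(3 6 4)
  after g: (3 4 6)
  after f: (1 5 2 4 6)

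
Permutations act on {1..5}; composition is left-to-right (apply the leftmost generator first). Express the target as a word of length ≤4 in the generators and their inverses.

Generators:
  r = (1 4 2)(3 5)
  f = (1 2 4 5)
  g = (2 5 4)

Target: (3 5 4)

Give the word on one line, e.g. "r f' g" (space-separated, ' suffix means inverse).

  after f': (1 5 4 2)
  after g: (1 4 5 2)
  after r': (3 5 4)

f' g r'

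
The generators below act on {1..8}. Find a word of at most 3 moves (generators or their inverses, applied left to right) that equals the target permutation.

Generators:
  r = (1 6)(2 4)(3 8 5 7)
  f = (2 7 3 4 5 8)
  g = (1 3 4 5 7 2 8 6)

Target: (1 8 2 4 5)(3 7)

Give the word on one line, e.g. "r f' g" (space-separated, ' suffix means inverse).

r f g'

  after r: (1 6)(2 4)(3 8 5 7)
  after f: (1 6)(2 5 3)(4 7)
  after g': (1 8 2 4 5)(3 7)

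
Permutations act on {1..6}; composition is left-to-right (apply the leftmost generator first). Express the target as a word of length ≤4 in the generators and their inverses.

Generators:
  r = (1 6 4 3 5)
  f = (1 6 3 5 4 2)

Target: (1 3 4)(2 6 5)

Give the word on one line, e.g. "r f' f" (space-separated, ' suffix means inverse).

  after f: (1 6 3 5 4 2)
  after f: (1 3 4)(2 6 5)

f f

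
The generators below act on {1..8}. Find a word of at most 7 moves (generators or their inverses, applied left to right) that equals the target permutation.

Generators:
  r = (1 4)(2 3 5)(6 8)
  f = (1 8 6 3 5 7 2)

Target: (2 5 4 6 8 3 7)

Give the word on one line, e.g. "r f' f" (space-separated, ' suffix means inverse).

  after r: (1 4)(2 3 5)(6 8)
  after f: (1 4 8 3 7 2 5)
  after r: (3 7)(4 6 8 5)
  after r: (1 4 8 2 3 7 5)
  after r: (2 5 4 6 8 3 7)

r f r r r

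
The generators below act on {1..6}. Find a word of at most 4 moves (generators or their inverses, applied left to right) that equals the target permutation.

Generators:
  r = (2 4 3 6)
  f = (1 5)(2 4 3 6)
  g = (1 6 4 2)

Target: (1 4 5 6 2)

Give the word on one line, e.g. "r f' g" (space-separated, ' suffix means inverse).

g f' g' f'

  after g: (1 6 4 2)
  after f': (1 3 4 6 2 5)
  after g': (1 3 6 4)(2 5)
  after f': (1 4 5 6 2)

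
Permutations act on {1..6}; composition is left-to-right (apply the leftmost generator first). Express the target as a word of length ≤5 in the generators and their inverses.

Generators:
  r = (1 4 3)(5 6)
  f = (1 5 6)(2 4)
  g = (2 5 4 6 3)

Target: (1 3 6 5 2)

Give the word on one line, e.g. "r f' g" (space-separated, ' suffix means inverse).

g g g r' f'

  after g: (2 5 4 6 3)
  after g: (2 4 3 5 6)
  after g: (2 6 5 3 4)
  after r': (1 3)(2 5 4)
  after f': (1 3 6 5 2)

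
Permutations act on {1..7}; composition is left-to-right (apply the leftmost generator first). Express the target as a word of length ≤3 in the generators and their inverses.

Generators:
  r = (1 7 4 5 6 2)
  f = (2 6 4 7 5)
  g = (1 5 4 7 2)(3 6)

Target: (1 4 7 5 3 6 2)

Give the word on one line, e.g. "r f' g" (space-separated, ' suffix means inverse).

  after r': (1 2 6 5 4 7)
  after f': (1 5 6 7)
  after g: (1 4 7 5 3 6 2)

r' f' g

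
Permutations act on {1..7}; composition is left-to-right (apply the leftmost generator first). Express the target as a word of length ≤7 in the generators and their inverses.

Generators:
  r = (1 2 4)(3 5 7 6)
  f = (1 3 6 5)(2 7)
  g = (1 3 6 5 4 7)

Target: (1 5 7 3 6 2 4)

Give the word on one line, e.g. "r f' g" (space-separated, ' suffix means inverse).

  after g: (1 3 6 5 4 7)
  after r': (1 6 3 7 4 5 2)
  after g': (1 3 4 6)(2 7 5)
  after g': (2 4 3 5)(6 7)
  after f': (1 5 7 3 6 2 4)

g r' g' g' f'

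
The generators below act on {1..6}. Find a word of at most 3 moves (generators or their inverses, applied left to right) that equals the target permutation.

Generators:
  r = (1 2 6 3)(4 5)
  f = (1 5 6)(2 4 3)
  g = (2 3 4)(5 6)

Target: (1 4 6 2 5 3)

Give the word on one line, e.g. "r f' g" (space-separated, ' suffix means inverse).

  after f': (1 6 5)(2 3 4)
  after g: (1 5)(2 4 3)
  after r': (1 4 6 2 5 3)

f' g r'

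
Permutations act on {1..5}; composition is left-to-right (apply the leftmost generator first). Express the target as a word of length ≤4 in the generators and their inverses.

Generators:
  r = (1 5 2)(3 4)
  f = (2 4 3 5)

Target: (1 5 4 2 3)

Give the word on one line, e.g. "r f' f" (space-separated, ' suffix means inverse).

f' r f r'

  after f': (2 5 3 4)
  after r: (1 5 4)
  after f: (1 2 4)(3 5)
  after r': (1 5 4 2 3)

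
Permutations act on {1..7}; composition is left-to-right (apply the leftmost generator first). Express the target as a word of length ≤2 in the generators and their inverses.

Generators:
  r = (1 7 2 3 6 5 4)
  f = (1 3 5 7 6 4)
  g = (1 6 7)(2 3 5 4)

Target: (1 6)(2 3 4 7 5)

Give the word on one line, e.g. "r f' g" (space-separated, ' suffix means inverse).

  after f: (1 3 5 7 6 4)
  after r: (1 6)(2 3 4 7 5)

f r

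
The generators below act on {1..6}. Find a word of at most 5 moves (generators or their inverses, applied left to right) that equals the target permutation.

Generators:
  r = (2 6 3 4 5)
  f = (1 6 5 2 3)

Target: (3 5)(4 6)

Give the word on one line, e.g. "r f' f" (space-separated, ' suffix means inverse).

  after f': (1 3 2 5 6)
  after f': (1 2 6 3 5)
  after r: (1 6 4 5)(2 3)
  after f': (3 5)(4 6)

f' f' r f'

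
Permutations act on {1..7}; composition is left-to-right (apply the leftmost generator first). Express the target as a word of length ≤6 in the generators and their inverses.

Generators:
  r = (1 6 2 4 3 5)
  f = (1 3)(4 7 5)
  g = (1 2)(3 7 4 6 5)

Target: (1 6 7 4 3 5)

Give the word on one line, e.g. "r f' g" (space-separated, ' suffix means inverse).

  after g: (1 2)(3 7 4 6 5)
  after r: (1 4 2 6)(3 7)
  after r: (1 3 7 5)
  after g': (1 5 2)(4 7 6)
  after g': (1 6 7 4 3 5)

g r r g' g'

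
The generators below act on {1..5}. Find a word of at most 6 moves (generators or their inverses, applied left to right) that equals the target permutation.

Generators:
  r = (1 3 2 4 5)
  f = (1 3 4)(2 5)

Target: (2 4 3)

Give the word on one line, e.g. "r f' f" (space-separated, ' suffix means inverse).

r' f' r f

  after r': (1 5 4 2 3)
  after f': (1 2)(3 4 5)
  after r: (1 4)(2 3 5)
  after f: (2 4 3)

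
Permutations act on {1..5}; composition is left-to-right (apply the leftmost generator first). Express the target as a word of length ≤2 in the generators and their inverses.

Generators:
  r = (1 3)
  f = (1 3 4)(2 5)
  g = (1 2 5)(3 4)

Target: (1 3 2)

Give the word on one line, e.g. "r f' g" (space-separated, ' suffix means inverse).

f' g

  after f': (1 4 3)(2 5)
  after g: (1 3 2)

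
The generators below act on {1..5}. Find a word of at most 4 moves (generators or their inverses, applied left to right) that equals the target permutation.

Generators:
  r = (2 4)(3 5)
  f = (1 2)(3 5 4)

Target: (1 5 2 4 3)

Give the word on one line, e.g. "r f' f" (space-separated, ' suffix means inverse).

f' r' f r

  after f': (1 2)(3 4 5)
  after r': (1 4 3 2)
  after f: (1 3)(4 5)
  after r: (1 5 2 4 3)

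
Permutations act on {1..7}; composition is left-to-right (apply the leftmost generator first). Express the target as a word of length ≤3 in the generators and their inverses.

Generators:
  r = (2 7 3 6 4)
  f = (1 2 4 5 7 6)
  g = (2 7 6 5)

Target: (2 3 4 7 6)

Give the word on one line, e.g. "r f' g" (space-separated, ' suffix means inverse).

  after r: (2 7 3 6 4)
  after r: (2 3 4 7 6)

r r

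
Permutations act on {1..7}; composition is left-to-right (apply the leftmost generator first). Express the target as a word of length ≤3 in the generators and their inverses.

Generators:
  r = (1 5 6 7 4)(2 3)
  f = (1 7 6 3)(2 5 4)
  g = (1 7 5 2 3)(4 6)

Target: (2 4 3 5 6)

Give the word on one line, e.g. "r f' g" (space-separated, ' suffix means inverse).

g' f

  after g': (1 3 2 5 7)(4 6)
  after f: (2 4 3 5 6)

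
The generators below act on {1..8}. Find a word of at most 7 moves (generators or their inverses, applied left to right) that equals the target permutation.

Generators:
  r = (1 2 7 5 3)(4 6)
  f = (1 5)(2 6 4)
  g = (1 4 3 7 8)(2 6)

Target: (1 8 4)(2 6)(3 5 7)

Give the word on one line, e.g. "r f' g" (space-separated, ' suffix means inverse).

f r f' g g

  after f: (1 5)(2 6 4)
  after r: (1 3)(2 4 7 5)
  after f': (1 3 5 4 7)(2 6)
  after g: (1 7 4 8)(3 5)
  after g: (1 8 4)(2 6)(3 5 7)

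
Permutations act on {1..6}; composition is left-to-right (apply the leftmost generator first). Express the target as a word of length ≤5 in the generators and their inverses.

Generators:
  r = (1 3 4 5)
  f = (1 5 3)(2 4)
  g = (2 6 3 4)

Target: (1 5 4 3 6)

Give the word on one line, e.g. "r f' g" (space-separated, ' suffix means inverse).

  after r: (1 3 4 5)
  after f: (2 4 3)
  after g: (3 6)
  after r': (1 5 4 3 6)

r f g r'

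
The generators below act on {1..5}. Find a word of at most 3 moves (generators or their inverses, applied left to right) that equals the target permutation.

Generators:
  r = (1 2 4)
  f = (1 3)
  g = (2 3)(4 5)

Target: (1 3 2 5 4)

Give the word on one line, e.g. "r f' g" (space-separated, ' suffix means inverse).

r' r' g

  after r': (1 4 2)
  after r': (1 2 4)
  after g: (1 3 2 5 4)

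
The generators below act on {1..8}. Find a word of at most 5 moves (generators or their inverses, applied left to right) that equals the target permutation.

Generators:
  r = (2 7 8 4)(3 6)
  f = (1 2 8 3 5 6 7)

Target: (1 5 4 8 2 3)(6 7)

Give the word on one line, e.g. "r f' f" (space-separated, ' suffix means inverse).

  after f': (1 7 6 5 3 8 2)
  after f': (1 6 3 2 7 5 8)
  after r: (1 3 7 5 4 2 8)
  after f: (1 5 4 8 2 3)(6 7)

f' f' r f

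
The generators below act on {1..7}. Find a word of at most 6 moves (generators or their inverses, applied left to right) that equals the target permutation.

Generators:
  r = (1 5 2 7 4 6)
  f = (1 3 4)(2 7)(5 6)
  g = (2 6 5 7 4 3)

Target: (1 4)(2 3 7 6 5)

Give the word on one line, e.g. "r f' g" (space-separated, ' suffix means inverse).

  after r': (1 6 4 7 2 5)
  after g: (1 5)(2 7 6 3)
  after r: (1 2 4 6 3 7)
  after g: (1 6 2 3 4 5 7)
  after r': (1 4)(2 3 7 6 5)

r' g r g r'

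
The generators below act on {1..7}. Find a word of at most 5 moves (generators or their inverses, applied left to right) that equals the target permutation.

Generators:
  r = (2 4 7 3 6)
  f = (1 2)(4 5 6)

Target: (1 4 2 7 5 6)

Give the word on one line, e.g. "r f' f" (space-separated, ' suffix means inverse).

  after f': (1 2)(4 6 5)
  after f': (4 5 6)
  after r': (2 6)(3 7 4 5)
  after f: (1 2 4 6)(3 7 5)
  after r: (1 4 2 7 5 6)

f' f' r' f r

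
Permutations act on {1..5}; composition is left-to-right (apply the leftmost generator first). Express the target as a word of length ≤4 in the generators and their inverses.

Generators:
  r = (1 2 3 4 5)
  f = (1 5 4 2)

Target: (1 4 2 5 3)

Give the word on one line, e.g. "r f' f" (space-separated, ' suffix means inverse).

  after f: (1 5 4 2)
  after r: (3 4)
  after f: (1 5 4 3 2)
  after r': (1 4 2 5 3)

f r f r'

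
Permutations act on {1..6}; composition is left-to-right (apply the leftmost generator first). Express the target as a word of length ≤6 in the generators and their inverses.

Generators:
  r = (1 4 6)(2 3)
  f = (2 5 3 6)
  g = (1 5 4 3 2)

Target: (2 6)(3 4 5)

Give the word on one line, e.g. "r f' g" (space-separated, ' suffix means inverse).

  after f: (2 5 3 6)
  after g: (1 5 2 4 3 6)
  after g: (1 4 2 3 6 5)
  after r': (3 4)(5 6)
  after f': (2 6)(3 4 5)

f g g r' f'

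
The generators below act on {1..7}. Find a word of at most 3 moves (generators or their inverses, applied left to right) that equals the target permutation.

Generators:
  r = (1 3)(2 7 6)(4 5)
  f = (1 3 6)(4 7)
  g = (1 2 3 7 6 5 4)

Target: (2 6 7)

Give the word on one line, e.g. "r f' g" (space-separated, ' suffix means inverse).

  after r: (1 3)(2 7 6)(4 5)
  after r: (2 6 7)

r r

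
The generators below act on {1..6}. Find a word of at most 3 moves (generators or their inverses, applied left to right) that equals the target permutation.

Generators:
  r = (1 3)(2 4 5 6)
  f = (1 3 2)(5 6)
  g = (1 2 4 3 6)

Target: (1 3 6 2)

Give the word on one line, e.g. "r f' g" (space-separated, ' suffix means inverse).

  after g': (1 6 3 4 2)
  after r: (1 2 3 5 6)
  after f': (1 3 6 2)

g' r f'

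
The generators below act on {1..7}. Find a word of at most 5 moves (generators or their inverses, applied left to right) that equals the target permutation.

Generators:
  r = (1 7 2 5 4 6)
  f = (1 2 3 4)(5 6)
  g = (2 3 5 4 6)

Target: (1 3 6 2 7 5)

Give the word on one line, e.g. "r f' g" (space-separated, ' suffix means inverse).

f' r g g

  after f': (1 4 3 2)(5 6)
  after r: (1 6 4 3 5)(2 7)
  after g: (1 2 7 3 4 5)
  after g: (1 3 6 2 7 5)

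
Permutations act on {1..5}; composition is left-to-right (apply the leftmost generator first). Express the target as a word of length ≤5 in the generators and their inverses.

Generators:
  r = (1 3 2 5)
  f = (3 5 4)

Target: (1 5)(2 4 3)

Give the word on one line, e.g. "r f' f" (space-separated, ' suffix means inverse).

r f' f'

  after r: (1 3 2 5)
  after f': (1 4 5)(2 3)
  after f': (1 5)(2 4 3)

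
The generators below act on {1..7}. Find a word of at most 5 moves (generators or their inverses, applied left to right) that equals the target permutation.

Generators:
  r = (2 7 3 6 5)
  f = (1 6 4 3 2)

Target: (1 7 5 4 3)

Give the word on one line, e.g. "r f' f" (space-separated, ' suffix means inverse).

f r' r' f'

  after f: (1 6 4 3 2)
  after r': (1 3 5 6 4 7 2)
  after r': (1 7 5 3 6 4 2)
  after f': (1 7 5 4 3)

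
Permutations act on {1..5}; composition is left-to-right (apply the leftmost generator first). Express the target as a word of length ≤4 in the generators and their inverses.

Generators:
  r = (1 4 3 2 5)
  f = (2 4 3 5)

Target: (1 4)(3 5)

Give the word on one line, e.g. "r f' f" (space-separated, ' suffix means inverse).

f f r

  after f: (2 4 3 5)
  after f: (2 3)(4 5)
  after r: (1 4)(3 5)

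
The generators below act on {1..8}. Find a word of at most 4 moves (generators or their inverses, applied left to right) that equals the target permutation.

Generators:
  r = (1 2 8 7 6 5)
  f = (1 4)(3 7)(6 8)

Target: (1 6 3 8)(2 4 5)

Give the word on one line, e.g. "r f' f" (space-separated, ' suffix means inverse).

r' f r'

  after r': (1 5 6 7 8 2)
  after f: (1 5 8 2 4)(3 7 6)
  after r': (1 6 3 8)(2 4 5)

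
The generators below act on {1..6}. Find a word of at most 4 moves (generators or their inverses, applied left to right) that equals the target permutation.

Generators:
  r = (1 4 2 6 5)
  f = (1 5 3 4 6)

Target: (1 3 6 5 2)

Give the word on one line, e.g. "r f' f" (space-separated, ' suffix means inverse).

  after r: (1 4 2 6 5)
  after f': (1 3 5 6)(2 4)
  after r': (1 3 6 5 2)

r f' r'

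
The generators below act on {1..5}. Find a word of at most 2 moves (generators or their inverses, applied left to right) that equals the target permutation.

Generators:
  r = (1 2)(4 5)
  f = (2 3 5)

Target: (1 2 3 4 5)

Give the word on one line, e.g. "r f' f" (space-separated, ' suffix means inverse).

  after f: (2 3 5)
  after r: (1 2 3 4 5)

f r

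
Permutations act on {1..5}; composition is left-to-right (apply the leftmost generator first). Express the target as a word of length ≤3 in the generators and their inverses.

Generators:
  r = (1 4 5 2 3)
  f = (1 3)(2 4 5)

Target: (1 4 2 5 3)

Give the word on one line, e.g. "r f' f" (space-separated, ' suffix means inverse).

f' r' f

  after f': (1 3)(2 5 4)
  after r': (1 2 4 5)
  after f: (1 4 2 5 3)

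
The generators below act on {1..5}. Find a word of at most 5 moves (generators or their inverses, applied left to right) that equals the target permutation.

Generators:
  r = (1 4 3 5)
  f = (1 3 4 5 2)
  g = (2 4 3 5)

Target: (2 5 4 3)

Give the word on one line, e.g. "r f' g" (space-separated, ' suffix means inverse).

  after f: (1 3 4 5 2)
  after r': (1 4 3)(2 5)
  after r': (2 3 5)
  after g: (2 5 4 3)

f r' r' g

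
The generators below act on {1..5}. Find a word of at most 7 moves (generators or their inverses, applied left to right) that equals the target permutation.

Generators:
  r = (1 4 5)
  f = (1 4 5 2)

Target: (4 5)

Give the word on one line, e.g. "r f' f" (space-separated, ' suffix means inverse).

  after f': (1 2 5 4)
  after r': (1 2 4 5)
  after f': (1 5 2)
  after f': (1 4)
  after r': (4 5)

f' r' f' f' r'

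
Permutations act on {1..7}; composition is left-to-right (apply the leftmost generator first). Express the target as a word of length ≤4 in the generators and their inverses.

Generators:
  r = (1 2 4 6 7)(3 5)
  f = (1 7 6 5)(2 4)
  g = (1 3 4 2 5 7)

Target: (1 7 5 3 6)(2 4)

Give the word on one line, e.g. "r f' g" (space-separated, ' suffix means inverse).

  after g: (1 3 4 2 5 7)
  after r: (1 5)(2 3 6 7)
  after g: (1 7 5 3 6)(2 4)

g r g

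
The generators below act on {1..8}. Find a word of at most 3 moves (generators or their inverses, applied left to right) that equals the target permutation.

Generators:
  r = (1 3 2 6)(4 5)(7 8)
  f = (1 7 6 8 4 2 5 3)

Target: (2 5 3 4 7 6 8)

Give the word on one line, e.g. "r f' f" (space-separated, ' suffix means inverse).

  after f': (1 3 5 2 4 8 6 7)
  after r': (2 5 3 4 7 6 8)

f' r'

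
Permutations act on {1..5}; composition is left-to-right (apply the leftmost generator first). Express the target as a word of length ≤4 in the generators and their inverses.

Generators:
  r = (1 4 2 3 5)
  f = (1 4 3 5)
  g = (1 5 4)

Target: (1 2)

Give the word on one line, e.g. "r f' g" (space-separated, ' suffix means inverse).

f f r' f'

  after f: (1 4 3 5)
  after f: (1 3)(4 5)
  after r': (1 2 4 3 5)
  after f': (1 2)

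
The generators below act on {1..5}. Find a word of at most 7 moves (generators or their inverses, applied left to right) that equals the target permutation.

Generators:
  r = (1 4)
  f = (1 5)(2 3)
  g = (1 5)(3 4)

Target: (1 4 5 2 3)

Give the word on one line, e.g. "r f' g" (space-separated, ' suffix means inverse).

  after g': (1 5)(3 4)
  after r: (1 5 4 3)
  after g: (3 5)
  after r: (1 4)(3 5)
  after f': (1 4 5 2 3)

g' r g r f'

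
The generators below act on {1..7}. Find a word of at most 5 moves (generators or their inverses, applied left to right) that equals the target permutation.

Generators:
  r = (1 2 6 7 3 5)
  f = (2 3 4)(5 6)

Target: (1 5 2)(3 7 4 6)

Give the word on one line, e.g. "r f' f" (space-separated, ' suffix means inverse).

  after r: (1 2 6 7 3 5)
  after f: (1 3 6 7 4 2 5)
  after r: (1 5 2)(3 7 4 6)

r f r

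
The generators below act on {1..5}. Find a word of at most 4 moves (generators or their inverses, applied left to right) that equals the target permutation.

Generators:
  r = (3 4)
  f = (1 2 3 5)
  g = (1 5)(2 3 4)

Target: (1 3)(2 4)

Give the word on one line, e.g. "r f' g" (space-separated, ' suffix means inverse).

g' f' r' r'

  after g': (1 5)(2 4 3)
  after f': (1 3)(2 4)
  after r': (1 4 2 3)
  after r': (1 3)(2 4)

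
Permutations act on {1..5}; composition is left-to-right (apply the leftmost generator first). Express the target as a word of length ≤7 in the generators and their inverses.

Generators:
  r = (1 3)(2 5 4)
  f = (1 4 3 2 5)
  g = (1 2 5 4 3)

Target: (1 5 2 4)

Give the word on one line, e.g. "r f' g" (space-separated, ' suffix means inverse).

r f' r' r' g

  after r: (1 3)(2 5 4)
  after f': (1 4 3 5)
  after r': (1 5 3 2 4)
  after r': (1 2 5)(3 4)
  after g: (1 5 2 4)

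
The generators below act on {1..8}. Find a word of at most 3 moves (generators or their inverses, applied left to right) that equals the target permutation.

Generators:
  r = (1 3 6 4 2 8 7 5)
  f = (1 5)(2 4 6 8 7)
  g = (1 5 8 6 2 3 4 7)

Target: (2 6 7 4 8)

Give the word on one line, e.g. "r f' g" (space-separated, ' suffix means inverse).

  after f: (1 5)(2 4 6 8 7)
  after f: (2 6 7 4 8)

f f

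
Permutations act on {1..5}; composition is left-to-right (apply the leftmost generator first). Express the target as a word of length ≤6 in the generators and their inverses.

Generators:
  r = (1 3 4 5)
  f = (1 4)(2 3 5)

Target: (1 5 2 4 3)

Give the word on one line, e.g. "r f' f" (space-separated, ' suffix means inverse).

r r f' r'

  after r: (1 3 4 5)
  after r: (1 4)(3 5)
  after f': (2 5)
  after r': (1 5 2 4 3)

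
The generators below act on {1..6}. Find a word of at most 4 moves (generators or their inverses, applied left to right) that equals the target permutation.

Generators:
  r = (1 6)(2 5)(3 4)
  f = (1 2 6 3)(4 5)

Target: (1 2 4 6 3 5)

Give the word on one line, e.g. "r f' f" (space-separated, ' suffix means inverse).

  after r: (1 6)(2 5)(3 4)
  after f': (1 2 4 6 3 5)

r f'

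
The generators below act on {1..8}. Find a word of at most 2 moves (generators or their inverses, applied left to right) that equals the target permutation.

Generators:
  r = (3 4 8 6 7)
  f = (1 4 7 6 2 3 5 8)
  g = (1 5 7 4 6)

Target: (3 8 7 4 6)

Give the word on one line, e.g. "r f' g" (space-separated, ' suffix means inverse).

r r

  after r: (3 4 8 6 7)
  after r: (3 8 7 4 6)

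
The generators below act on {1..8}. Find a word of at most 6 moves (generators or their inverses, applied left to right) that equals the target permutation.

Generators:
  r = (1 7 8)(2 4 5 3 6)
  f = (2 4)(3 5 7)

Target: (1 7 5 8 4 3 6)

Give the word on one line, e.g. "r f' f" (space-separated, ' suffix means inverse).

f r' f' r'

  after f: (2 4)(3 5 7)
  after r': (1 8 7 5)(3 4 6)
  after f': (1 8 5)(2 4 6 7 3)
  after r': (1 7 5 8 4 3 6)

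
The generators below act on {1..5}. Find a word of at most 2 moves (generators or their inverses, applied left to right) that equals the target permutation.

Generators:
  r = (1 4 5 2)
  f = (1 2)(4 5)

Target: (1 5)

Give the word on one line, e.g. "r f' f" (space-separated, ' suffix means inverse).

  after r: (1 4 5 2)
  after f: (1 5)

r f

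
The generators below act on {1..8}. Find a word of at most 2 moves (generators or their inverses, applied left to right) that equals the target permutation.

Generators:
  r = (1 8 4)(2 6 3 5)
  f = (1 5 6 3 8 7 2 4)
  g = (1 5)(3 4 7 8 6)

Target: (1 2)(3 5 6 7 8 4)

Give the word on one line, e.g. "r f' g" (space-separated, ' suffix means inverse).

  after r': (1 4 8)(2 5 3 6)
  after f': (1 2)(3 5 6 7 8 4)

r' f'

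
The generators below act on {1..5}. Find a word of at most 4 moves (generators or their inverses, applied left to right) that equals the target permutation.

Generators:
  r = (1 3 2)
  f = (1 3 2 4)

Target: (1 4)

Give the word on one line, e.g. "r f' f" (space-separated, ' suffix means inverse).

  after f': (1 4 2 3)
  after r: (1 4)

f' r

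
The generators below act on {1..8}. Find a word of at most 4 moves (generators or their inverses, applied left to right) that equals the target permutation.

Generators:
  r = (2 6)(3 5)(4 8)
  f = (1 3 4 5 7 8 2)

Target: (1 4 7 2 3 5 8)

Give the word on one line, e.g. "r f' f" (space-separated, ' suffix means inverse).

f f

  after f: (1 3 4 5 7 8 2)
  after f: (1 4 7 2 3 5 8)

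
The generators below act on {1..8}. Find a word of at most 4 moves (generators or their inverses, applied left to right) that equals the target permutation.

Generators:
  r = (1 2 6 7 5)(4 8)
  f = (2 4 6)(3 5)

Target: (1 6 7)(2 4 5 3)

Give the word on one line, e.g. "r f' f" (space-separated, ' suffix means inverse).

f r r

  after f: (2 4 6)(3 5)
  after r: (1 2 8 4 7 5 3)
  after r: (1 6 7)(2 4 5 3)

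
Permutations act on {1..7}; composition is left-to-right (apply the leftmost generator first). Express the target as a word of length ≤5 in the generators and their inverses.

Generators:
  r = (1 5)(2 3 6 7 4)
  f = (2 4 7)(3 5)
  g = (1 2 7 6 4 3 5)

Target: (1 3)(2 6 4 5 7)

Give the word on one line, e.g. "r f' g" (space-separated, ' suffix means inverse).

f r r r f

  after f: (2 4 7)(3 5)
  after r: (1 5 6 7 3)
  after r: (2 3 5 7 6 4)
  after r: (1 5 4 3)(2 6)
  after f: (1 3)(2 6 4 5 7)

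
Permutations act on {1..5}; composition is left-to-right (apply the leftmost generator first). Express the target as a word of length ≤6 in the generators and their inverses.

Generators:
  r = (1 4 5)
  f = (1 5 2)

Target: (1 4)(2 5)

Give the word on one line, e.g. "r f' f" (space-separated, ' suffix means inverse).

r' f' r' r' f

  after r': (1 5 4)
  after f': (2 5 4)
  after r': (1 5)(2 4)
  after r': (1 4 2)
  after f: (1 4)(2 5)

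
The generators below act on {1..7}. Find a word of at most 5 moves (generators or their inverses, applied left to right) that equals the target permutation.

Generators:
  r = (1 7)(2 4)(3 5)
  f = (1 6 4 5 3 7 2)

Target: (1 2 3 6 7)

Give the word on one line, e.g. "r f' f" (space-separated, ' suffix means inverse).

r f f r' f

  after r: (1 7)(2 4)(3 5)
  after f: (1 2 5 7 6 4)
  after f: (2 3 7 4 6 5)
  after r': (1 7 2 5 4 6 3)
  after f: (1 2 3 6 7)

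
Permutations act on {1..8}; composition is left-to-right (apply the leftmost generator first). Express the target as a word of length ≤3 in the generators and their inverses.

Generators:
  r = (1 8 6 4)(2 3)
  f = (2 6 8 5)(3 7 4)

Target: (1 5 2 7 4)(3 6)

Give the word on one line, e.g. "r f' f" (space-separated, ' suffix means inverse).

r f

  after r: (1 8 6 4)(2 3)
  after f: (1 5 2 7 4)(3 6)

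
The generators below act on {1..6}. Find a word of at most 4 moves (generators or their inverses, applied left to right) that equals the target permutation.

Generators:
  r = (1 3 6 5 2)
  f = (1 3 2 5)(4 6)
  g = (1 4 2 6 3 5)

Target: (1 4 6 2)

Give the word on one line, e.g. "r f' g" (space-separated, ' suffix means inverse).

g r' r'

  after g: (1 4 2 6 3 5)
  after r': (1 4 5 2 3 6)
  after r': (1 4 6 2)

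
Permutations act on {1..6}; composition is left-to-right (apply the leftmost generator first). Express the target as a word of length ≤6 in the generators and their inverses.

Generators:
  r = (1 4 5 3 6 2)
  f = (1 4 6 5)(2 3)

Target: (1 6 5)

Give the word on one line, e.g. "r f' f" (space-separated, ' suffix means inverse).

r f f r' f

  after r: (1 4 5 3 6 2)
  after f: (1 6 3 5 2 4)
  after f: (1 5 3)(2 6)
  after r': (1 4)(2 3)
  after f: (1 6 5)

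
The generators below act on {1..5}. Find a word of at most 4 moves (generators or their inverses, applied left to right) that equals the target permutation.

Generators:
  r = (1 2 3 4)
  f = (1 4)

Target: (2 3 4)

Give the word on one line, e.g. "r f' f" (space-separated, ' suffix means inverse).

f' r

  after f': (1 4)
  after r: (2 3 4)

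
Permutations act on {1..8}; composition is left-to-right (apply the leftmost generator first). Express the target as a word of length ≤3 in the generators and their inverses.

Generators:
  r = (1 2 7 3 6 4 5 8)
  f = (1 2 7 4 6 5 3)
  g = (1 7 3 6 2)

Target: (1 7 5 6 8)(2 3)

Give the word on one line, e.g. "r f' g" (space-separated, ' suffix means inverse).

  after f: (1 2 7 4 6 5 3)
  after r: (1 7 5 6 8)(2 3)

f r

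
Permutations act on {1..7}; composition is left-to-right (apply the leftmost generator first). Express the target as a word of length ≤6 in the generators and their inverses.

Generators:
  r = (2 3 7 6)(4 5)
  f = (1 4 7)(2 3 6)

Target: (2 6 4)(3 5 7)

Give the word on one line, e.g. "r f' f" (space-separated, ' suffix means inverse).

  after f: (1 4 7)(2 3 6)
  after r': (1 5 4 3 7)
  after f': (1 5)(2 6 3 4)
  after r: (1 4 3 5)(6 7)
  after f': (2 6 4)(3 5 7)

f r' f' r f'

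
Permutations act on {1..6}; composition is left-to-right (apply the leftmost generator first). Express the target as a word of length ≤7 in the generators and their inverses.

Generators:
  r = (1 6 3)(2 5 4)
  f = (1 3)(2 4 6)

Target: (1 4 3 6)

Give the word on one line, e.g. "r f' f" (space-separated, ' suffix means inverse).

  after f: (1 3)(2 4 6)
  after r': (1 6 4)(2 5)
  after f': (1 4 3)(2 5 6)
  after f': (1 2 5 4)
  after r': (1 4 3 6)

f r' f' f' r'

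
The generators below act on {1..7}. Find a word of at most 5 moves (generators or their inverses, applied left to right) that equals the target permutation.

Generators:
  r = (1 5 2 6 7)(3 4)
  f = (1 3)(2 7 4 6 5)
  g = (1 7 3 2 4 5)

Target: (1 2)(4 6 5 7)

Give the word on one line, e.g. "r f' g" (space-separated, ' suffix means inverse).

g f f r'

  after g: (1 7 3 2 4 5)
  after f: (1 4 2 6 5 3 7)
  after f: (1 6 2 5)(3 4 7)
  after r': (1 2)(4 6 5 7)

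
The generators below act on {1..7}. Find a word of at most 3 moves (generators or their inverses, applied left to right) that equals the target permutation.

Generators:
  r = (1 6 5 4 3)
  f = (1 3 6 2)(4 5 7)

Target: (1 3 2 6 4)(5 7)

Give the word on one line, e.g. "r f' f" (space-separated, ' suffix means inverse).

  after r: (1 6 5 4 3)
  after f': (1 3 2 6 4)(5 7)

r f'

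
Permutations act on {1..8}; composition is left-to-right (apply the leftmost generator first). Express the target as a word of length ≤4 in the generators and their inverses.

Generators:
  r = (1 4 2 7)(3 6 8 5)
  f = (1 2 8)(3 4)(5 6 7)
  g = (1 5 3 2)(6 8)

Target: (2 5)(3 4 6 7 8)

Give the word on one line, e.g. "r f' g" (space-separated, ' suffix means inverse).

g f' r

  after g: (1 5 3 2)(6 8)
  after f': (1 7 6 2 8 5 4 3)
  after r: (2 5)(3 4 6 7 8)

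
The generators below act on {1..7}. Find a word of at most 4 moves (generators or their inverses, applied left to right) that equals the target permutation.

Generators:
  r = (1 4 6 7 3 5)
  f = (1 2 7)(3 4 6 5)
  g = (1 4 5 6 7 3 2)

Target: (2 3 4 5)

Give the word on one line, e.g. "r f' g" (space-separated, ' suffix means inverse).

  after r: (1 4 6 7 3 5)
  after g': (2 3 4 5)

r g'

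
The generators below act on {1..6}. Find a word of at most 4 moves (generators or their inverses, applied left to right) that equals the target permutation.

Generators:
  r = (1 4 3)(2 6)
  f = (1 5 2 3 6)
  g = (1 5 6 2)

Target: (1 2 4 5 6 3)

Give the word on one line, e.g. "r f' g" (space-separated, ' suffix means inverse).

r' f' g' r'

  after r': (1 3 4)(2 6)
  after f': (1 2 3 4 6 5)
  after g': (1 6)(2 3 4 5)
  after r': (1 2 4 5 6 3)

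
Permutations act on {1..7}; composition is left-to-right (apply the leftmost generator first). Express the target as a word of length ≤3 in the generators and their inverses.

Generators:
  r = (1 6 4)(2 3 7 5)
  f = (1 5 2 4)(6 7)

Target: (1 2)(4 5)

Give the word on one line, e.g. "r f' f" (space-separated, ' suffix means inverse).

f' f'

  after f': (1 4 2 5)(6 7)
  after f': (1 2)(4 5)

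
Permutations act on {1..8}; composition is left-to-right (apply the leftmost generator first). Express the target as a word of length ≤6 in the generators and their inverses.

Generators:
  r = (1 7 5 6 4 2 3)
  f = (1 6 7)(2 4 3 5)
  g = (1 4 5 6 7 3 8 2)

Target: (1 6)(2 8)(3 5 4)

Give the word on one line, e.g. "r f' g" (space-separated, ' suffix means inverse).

r' f' g' f' f'

  after r': (1 3 2 4 6 5 7)
  after f': (1 4)(3 5 6)
  after g': (2 8 3 4)(6 7)
  after f': (1 7)(2 8 4 5 3)
  after f': (1 6)(2 8)(3 5 4)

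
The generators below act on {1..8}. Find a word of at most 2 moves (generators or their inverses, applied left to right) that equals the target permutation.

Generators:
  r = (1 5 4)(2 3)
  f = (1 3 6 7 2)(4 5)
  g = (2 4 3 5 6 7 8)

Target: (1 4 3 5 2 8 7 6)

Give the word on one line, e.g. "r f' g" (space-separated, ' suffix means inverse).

g' r'

  after g': (2 8 7 6 5 3 4)
  after r': (1 4 3 5 2 8 7 6)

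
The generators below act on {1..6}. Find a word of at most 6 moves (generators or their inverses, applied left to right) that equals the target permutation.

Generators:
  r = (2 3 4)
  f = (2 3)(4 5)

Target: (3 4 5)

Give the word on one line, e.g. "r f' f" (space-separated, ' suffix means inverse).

  after f: (2 3)(4 5)
  after r': (3 4 5)
  after f: (2 3 5)
  after f: (3 4 5)

f r' f f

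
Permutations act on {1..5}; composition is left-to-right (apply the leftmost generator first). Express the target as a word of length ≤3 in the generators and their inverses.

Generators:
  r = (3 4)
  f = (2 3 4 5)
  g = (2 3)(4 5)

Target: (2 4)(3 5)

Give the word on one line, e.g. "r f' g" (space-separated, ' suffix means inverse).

f f

  after f: (2 3 4 5)
  after f: (2 4)(3 5)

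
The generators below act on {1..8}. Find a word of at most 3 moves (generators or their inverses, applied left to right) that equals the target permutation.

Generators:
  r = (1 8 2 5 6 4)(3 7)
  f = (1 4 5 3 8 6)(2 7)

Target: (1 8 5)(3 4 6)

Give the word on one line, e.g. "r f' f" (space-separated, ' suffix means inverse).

  after f': (1 6 8 3 5 4)(2 7)
  after f': (1 8 5)(3 4 6)

f' f'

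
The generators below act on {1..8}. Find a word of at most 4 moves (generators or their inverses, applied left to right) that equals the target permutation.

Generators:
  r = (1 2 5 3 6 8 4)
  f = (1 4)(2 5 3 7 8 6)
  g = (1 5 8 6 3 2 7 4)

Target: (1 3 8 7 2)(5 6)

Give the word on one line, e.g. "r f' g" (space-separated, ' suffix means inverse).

r g'

  after r: (1 2 5 3 6 8 4)
  after g': (1 3 8 7 2)(5 6)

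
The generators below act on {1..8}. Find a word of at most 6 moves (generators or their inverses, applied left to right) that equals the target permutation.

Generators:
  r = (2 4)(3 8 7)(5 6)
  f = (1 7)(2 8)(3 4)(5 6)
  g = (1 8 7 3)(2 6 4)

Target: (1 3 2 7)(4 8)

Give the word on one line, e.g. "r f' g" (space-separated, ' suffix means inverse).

f r f f

  after f: (1 7)(2 8)(3 4)(5 6)
  after r: (1 3 2 7)(4 8)
  after f: (1 4 2)(3 8)(5 6)
  after f: (1 3 2 7)(4 8)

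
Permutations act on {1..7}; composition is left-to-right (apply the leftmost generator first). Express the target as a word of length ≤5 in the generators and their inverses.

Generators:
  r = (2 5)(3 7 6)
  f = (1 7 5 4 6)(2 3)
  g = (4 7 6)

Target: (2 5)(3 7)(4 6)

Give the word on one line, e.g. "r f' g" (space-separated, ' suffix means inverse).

f' g' f' r

  after f': (1 6 4 5 7)(2 3)
  after g': (1 7)(2 3)(4 5)
  after f': (4 7 6)
  after r: (2 5)(3 7)(4 6)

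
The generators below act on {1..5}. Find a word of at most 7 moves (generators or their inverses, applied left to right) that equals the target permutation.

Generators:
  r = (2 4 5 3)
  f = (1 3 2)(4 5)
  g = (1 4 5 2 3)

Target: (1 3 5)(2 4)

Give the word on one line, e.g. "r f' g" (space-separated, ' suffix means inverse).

  after f': (1 2 3)(4 5)
  after r': (1 3)(2 5)
  after g': (1 2 4)
  after f: (2 5 4 3)
  after g': (1 3 5)(2 4)

f' r' g' f g'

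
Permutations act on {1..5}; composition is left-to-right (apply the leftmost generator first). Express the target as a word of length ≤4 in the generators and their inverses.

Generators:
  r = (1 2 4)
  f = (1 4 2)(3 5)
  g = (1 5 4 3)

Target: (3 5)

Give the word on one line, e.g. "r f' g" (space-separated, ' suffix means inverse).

f' f' f'

  after f': (1 2 4)(3 5)
  after f': (1 4 2)
  after f': (3 5)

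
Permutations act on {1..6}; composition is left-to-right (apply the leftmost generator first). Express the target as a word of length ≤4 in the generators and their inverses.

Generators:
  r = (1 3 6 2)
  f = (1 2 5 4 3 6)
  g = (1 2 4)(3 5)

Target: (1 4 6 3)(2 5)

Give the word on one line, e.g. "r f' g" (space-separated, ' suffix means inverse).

g f' g g

  after g: (1 2 4)(3 5)
  after f': (2 5 4 6 3)
  after g: (1 2 3 4 6 5)
  after g: (1 4 6 3)(2 5)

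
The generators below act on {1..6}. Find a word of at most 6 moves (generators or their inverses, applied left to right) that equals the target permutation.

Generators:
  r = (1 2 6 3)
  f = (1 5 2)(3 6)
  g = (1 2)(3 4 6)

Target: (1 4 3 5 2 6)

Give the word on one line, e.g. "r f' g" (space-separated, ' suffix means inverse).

  after r': (1 3 6 2)
  after f': (1 6 5)
  after g': (1 4 3 6 5 2)
  after r': (1 4 6 5)(2 3)
  after f': (1 4 3 5 2 6)

r' f' g' r' f'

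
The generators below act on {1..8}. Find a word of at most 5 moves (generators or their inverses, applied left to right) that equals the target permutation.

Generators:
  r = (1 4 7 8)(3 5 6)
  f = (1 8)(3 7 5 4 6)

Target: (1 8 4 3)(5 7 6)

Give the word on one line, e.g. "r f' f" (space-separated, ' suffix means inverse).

f' f' r' f f

  after f': (1 8)(3 6 4 5 7)
  after f': (3 4 7 6 5)
  after r': (1 8 7 5 6 3)
  after f: (3 8 5)(4 6 7)
  after f: (1 8 4 3)(5 7 6)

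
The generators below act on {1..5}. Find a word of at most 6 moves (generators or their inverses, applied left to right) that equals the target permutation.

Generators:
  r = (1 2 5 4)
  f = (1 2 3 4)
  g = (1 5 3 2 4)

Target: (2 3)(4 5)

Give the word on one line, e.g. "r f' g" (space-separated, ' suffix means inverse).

  after f': (1 4 3 2)
  after f': (1 3)(2 4)
  after g': (1 5)(3 4)
  after g': (2 3)(4 5)

f' f' g' g'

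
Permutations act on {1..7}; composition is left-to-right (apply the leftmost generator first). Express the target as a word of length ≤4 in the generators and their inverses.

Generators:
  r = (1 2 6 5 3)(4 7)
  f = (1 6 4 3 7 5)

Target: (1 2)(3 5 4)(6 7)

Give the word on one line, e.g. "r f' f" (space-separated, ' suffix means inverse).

  after r: (1 2 6 5 3)(4 7)
  after f': (1 2)(3 5 4)(6 7)

r f'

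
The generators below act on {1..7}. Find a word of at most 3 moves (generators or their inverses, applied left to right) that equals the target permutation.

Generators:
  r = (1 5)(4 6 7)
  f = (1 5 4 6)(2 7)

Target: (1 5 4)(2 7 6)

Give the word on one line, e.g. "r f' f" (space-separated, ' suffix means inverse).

  after r': (1 5)(4 7 6)
  after r': (4 6 7)
  after f: (1 5 4)(2 7 6)

r' r' f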